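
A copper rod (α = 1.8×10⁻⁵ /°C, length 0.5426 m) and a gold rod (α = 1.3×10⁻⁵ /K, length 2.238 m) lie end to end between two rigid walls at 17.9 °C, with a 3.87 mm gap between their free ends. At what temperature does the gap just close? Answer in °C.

T = 117 °C

α₁L₁ = 9.7668×10⁻⁶ m/K, α₂L₂ = 2.9094×10⁻⁵ m/K → total 3.88608×10⁻⁵ m/K
ΔT = g/(α₁L₁+α₂L₂) = 3.87×10⁻³ / 3.88608×10⁻⁵ = 99.59 K
T = 17.9 + 99.59 = 117.49 °C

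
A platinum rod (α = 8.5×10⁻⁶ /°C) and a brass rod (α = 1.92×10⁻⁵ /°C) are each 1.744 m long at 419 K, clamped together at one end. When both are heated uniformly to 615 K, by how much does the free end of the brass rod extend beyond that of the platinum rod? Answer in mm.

ΔT = 196 K
platinum: ΔL = 8.5×10⁻⁶ × 1.744 m × 196 = 2.9055×10⁻³ m = 2.9055 mm
brass: ΔL = 1.92×10⁻⁵ × 1.744 m × 196 = 6.5630×10⁻³ m = 6.5630 mm
difference = 6.5630 − 2.9055 = 3.6575 mm

3.66 mm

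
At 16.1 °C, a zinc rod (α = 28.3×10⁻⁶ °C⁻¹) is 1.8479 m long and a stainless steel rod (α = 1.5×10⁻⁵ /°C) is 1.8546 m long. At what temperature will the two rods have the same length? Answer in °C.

Equal length when α₁L₁ΔT − α₂L₂ΔT = L₂ − L₁ = 6.70×10⁻³ m
α₁L₁ = 5.229557×10⁻⁵, α₂L₂ = 2.7819×10⁻⁵ → Δ(αL) = 2.447657×10⁻⁵ m/K
ΔT = 6.70×10⁻³ / 2.447657×10⁻⁵ = 273.731 K, so T = 16.1 + 273.731 = 289.831 °C

T = 289.8 °C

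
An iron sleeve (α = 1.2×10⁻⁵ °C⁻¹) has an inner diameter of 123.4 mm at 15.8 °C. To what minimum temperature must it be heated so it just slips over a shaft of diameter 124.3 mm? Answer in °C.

Required Δd = 124.3 − 123.4 = 0.9 mm
Δd = αd₀ΔT ⇒ ΔT = Δd/(αd₀) = 0.9 / (1.2×10⁻⁵ × 123.4) = 607.78 K
T_min = 15.8 + 607.78 = 623.58 °C

T = 624 °C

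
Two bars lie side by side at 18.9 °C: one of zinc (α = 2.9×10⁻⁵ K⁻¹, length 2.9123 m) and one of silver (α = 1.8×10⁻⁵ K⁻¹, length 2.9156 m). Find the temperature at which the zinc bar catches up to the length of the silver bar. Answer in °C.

L₁(1 + α₁ΔT) = L₂(1 + α₂ΔT) ⇒ ΔT = (L₂ − L₁)/(α₁L₁ − α₂L₂)
L₂ − L₁ = 2.9156 − 2.9123 = 3.30×10⁻³ m
α₁L₁ − α₂L₂ = 2.9×10⁻⁵×2.9123 − 1.8×10⁻⁵×2.9156 = 3.19759×10⁻⁵ m/K
ΔT = 3.30×10⁻³ / 3.19759×10⁻⁵ = 103.203 K
T = 18.9 + 103.203 = 122.103 °C

T = 122.1 °C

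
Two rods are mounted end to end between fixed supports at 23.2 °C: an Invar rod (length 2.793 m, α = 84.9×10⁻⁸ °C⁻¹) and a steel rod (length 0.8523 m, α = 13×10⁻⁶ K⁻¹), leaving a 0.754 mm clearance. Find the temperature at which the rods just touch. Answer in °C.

T = 79.3 °C

α₁L₁ = 2.371257×10⁻⁶ m/K, α₂L₂ = 1.10799×10⁻⁵ m/K → total 1.3451157×10⁻⁵ m/K
ΔT = g/(α₁L₁+α₂L₂) = 7.54×10⁻⁴ / 1.3451157×10⁻⁵ = 56.055 K
T = 23.2 + 56.055 = 79.255 °C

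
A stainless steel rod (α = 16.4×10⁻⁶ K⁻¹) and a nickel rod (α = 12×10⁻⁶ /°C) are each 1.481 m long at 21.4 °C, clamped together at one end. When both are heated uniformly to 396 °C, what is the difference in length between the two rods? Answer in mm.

ΔT = 374.6 K
stainless steel: ΔL = 16.4×10⁻⁶ × 1.481 m × 374.6 = 9.0984×10⁻³ m = 9.0984 mm
nickel: ΔL = 12×10⁻⁶ × 1.481 m × 374.6 = 6.6574×10⁻³ m = 6.6574 mm
difference = 9.0984 − 6.6574 = 2.4410 mm

2.44 mm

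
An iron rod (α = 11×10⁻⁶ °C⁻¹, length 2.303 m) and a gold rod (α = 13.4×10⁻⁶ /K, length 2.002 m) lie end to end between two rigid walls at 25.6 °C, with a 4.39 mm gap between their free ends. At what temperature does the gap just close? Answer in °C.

Gap closes when ΔL₁ + ΔL₂ = 4.39 mm = 4.39×10⁻³ m
(α₁L₁ + α₂L₂)ΔT = g
α₁L₁ + α₂L₂ = 11×10⁻⁶×2.303 + 13.4×10⁻⁶×2.002 = 5.21598×10⁻⁵ m/K
ΔT = 4.39×10⁻³ / 5.21598×10⁻⁵ = 84.16 K
T = 25.6 + 84.16 = 109.76 °C

T = 110 °C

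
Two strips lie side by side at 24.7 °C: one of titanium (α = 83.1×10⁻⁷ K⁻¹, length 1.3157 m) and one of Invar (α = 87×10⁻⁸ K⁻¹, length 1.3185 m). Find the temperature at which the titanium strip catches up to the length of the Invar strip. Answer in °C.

Equal length when α₁L₁ΔT − α₂L₂ΔT = L₂ − L₁ = 2.80×10⁻³ m
α₁L₁ = 1.0933467×10⁻⁵, α₂L₂ = 1.147095×10⁻⁶ → Δ(αL) = 9.786372×10⁻⁶ m/K
ΔT = 2.80×10⁻³ / 9.786372×10⁻⁶ = 286.112 K, so T = 24.7 + 286.112 = 310.812 °C

T = 310.8 °C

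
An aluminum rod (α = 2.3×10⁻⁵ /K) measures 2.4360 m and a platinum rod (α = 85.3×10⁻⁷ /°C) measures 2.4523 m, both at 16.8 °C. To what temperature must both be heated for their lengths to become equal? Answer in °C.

T = 481.1 °C

Equal length when α₁L₁ΔT − α₂L₂ΔT = L₂ − L₁ = 1.63×10⁻² m
α₁L₁ = 5.6028×10⁻⁵, α₂L₂ = 2.0918119×10⁻⁵ → Δ(αL) = 3.5109881×10⁻⁵ m/K
ΔT = 1.63×10⁻² / 3.5109881×10⁻⁵ = 464.257 K, so T = 16.8 + 464.257 = 481.057 °C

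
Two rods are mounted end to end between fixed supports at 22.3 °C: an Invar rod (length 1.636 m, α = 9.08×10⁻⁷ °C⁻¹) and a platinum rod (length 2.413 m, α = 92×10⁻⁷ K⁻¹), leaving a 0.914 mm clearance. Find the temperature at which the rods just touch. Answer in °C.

T = 60.9 °C

Gap closes when ΔL₁ + ΔL₂ = 0.914 mm = 9.14×10⁻⁴ m
(α₁L₁ + α₂L₂)ΔT = g
α₁L₁ + α₂L₂ = 9.08×10⁻⁷×1.636 + 92×10⁻⁷×2.413 = 2.3685088×10⁻⁵ m/K
ΔT = 9.14×10⁻⁴ / 2.3685088×10⁻⁵ = 38.590 K
T = 22.3 + 38.590 = 60.890 °C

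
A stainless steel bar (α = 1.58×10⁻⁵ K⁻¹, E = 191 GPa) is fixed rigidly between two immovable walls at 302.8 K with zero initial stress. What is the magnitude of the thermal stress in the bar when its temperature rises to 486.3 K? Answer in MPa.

σ = 554 MPa

Fully constrained: the free strain ε = αΔT is blocked, so σ = Eε = EαΔT.
|ΔT| = 183.5 K
σ = 191×10⁹ × 1.58×10⁻⁵ × 183.5 = 5.54×10⁸ Pa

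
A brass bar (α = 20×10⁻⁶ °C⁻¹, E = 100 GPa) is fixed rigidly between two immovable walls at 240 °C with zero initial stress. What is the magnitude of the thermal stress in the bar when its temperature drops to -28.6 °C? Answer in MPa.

σ = 537 MPa

Fully constrained: the free strain ε = αΔT is blocked, so σ = Eε = EαΔT.
|ΔT| = 268.6 K
σ = 100×10⁹ × 20×10⁻⁶ × 268.6 = 5.37×10⁸ Pa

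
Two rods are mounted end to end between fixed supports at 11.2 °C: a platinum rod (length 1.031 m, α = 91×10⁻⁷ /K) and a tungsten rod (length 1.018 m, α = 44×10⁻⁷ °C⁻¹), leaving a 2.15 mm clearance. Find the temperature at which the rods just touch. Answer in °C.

α₁L₁ = 9.3821×10⁻⁶ m/K, α₂L₂ = 4.4792×10⁻⁶ m/K → total 1.38613×10⁻⁵ m/K
ΔT = g/(α₁L₁+α₂L₂) = 2.15×10⁻³ / 1.38613×10⁻⁵ = 155.11 K
T = 11.2 + 155.11 = 166.31 °C

T = 166 °C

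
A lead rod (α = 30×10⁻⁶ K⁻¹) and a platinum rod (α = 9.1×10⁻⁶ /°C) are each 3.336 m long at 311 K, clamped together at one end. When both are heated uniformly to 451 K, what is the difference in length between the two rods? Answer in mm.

9.76 mm

ΔT = 140 K
lead: ΔL = 30×10⁻⁶ × 3.336 m × 140 = 1.4011×10⁻² m = 14.011 mm
platinum: ΔL = 9.1×10⁻⁶ × 3.336 m × 140 = 4.2501×10⁻³ m = 4.2501 mm
difference = 14.011 − 4.2501 = 9.7609 mm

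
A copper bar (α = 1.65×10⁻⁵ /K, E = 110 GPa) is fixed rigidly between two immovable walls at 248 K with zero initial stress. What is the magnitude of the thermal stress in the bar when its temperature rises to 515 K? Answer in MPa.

Fully constrained: the free strain ε = αΔT is blocked, so σ = Eε = EαΔT.
|ΔT| = 267 K
σ = 110×10⁹ × 1.65×10⁻⁵ × 267 = 4.85×10⁸ Pa

σ = 485 MPa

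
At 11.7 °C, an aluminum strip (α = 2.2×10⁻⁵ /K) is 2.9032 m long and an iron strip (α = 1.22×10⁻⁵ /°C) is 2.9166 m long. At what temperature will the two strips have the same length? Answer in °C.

T = 485.4 °C

L₁(1 + α₁ΔT) = L₂(1 + α₂ΔT) ⇒ ΔT = (L₂ − L₁)/(α₁L₁ − α₂L₂)
L₂ − L₁ = 2.9166 − 2.9032 = 1.34×10⁻² m
α₁L₁ − α₂L₂ = 2.2×10⁻⁵×2.9032 − 1.22×10⁻⁵×2.9166 = 2.828788×10⁻⁵ m/K
ΔT = 1.34×10⁻² / 2.828788×10⁻⁵ = 473.701 K
T = 11.7 + 473.701 = 485.401 °C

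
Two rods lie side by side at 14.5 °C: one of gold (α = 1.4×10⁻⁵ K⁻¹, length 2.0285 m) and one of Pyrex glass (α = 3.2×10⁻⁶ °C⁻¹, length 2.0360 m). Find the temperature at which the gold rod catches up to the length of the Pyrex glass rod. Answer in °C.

T = 357.2 °C

Equal length when α₁L₁ΔT − α₂L₂ΔT = L₂ − L₁ = 7.50×10⁻³ m
α₁L₁ = 2.8399×10⁻⁵, α₂L₂ = 6.5152×10⁻⁶ → Δ(αL) = 2.18838×10⁻⁵ m/K
ΔT = 7.50×10⁻³ / 2.18838×10⁻⁵ = 342.719 K, so T = 14.5 + 342.719 = 357.219 °C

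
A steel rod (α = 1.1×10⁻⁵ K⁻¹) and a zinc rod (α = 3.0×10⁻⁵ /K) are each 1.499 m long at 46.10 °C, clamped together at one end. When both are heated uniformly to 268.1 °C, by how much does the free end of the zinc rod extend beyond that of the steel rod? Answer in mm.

ΔT = 222.00 K
steel: ΔL = 1.1×10⁻⁵ × 1.499 m × 222.00 = 3.6606×10⁻³ m = 3.6606 mm
zinc: ΔL = 3.0×10⁻⁵ × 1.499 m × 222.00 = 9.9833×10⁻³ m = 9.9833 mm
difference = 9.9833 − 3.6606 = 6.3227 mm

6.32 mm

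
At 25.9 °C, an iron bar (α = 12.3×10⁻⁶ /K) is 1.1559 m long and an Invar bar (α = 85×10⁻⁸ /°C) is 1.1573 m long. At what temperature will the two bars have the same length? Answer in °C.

Equal length when α₁L₁ΔT − α₂L₂ΔT = L₂ − L₁ = 1.40×10⁻³ m
α₁L₁ = 1.421757×10⁻⁵, α₂L₂ = 9.83705×10⁻⁷ → Δ(αL) = 1.3233865×10⁻⁵ m/K
ΔT = 1.40×10⁻³ / 1.3233865×10⁻⁵ = 105.789 K, so T = 25.9 + 105.789 = 131.689 °C

T = 131.7 °C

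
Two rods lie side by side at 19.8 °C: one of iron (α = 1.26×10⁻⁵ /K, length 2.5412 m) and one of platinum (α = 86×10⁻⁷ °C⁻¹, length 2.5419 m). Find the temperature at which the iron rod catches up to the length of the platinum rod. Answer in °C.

Equal length when α₁L₁ΔT − α₂L₂ΔT = L₂ − L₁ = 7.00×10⁻⁴ m
α₁L₁ = 3.201912×10⁻⁵, α₂L₂ = 2.186034×10⁻⁵ → Δ(αL) = 1.015878×10⁻⁵ m/K
ΔT = 7.00×10⁻⁴ / 1.015878×10⁻⁵ = 68.9059 K, so T = 19.8 + 68.9059 = 88.7059 °C

T = 88.71 °C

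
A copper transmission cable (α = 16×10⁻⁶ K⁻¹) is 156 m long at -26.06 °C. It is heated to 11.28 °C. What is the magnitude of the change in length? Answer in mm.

ΔL = 93.2 mm

|ΔT| = |11.28 − (-26.06)| = 37.34 K
ΔL = αL₀ΔT = (16×10⁻⁶)(156)(37.34) = 9.32×10⁻² m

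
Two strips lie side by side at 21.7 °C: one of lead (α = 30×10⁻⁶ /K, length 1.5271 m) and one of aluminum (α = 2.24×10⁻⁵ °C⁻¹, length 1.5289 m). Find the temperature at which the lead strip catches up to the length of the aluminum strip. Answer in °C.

T = 177.3 °C

Equal length when α₁L₁ΔT − α₂L₂ΔT = L₂ − L₁ = 1.80×10⁻³ m
α₁L₁ = 4.5813×10⁻⁵, α₂L₂ = 3.424736×10⁻⁵ → Δ(αL) = 1.156564×10⁻⁵ m/K
ΔT = 1.80×10⁻³ / 1.156564×10⁻⁵ = 155.633 K, so T = 21.7 + 155.633 = 177.333 °C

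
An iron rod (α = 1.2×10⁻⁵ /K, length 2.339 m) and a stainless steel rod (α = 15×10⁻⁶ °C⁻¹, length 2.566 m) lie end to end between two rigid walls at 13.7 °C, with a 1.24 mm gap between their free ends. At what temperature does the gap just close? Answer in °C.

α₁L₁ = 2.8068×10⁻⁵ m/K, α₂L₂ = 3.849×10⁻⁵ m/K → total 6.6558×10⁻⁵ m/K
ΔT = g/(α₁L₁+α₂L₂) = 1.24×10⁻³ / 6.6558×10⁻⁵ = 18.630 K
T = 13.7 + 18.630 = 32.330 °C

T = 32.3 °C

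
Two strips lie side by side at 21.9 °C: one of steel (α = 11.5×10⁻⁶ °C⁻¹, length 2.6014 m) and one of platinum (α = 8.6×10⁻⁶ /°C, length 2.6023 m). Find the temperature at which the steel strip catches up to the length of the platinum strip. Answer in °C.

T = 141.3 °C

L₁(1 + α₁ΔT) = L₂(1 + α₂ΔT) ⇒ ΔT = (L₂ − L₁)/(α₁L₁ − α₂L₂)
L₂ − L₁ = 2.6023 − 2.6014 = 9.00×10⁻⁴ m
α₁L₁ − α₂L₂ = 11.5×10⁻⁶×2.6014 − 8.6×10⁻⁶×2.6023 = 7.53632×10⁻⁶ m/K
ΔT = 9.00×10⁻⁴ / 7.53632×10⁻⁶ = 119.422 K
T = 21.9 + 119.422 = 141.322 °C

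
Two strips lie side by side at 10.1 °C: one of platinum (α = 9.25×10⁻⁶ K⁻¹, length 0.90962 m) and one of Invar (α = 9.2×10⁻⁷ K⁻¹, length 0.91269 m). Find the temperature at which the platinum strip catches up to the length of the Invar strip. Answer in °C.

T = 415.4 °C

Equal length when α₁L₁ΔT − α₂L₂ΔT = L₂ − L₁ = 3.07×10⁻³ m
α₁L₁ = 8.413985×10⁻⁶, α₂L₂ = 8.396748×10⁻⁷ → Δ(αL) = 7.5743102×10⁻⁶ m/K
ΔT = 3.07×10⁻³ / 7.5743102×10⁻⁶ = 405.317 K, so T = 10.1 + 405.317 = 415.417 °C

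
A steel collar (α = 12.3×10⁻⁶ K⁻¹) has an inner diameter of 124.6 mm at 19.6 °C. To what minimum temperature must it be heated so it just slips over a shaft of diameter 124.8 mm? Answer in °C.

T = 150 °C

Required Δd = 124.8 − 124.6 = 0.2 mm
Δd = αd₀ΔT ⇒ ΔT = Δd/(αd₀) = 0.2 / (12.3×10⁻⁶ × 124.6) = 130.50 K
T_min = 19.6 + 130.50 = 150.10 °C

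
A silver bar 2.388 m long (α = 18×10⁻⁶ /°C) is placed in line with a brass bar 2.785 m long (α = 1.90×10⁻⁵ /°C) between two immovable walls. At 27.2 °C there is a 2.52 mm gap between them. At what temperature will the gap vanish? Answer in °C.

T = 53.5 °C

α₁L₁ = 4.2984×10⁻⁵ m/K, α₂L₂ = 5.2915×10⁻⁵ m/K → total 9.5899×10⁻⁵ m/K
ΔT = g/(α₁L₁+α₂L₂) = 2.52×10⁻³ / 9.5899×10⁻⁵ = 26.278 K
T = 27.2 + 26.278 = 53.478 °C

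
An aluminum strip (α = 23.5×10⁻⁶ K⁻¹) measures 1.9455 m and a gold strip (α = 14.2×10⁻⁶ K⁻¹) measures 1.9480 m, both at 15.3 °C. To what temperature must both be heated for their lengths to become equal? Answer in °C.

Equal length when α₁L₁ΔT − α₂L₂ΔT = L₂ − L₁ = 2.50×10⁻³ m
α₁L₁ = 4.571925×10⁻⁵, α₂L₂ = 2.76616×10⁻⁵ → Δ(αL) = 1.805765×10⁻⁵ m/K
ΔT = 2.50×10⁻³ / 1.805765×10⁻⁵ = 138.445 K, so T = 15.3 + 138.445 = 153.745 °C

T = 153.7 °C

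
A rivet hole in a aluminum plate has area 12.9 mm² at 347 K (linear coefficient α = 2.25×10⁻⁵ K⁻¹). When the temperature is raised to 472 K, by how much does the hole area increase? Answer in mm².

ΔA = 0.0726 mm²

Area coefficient ≈ 2α; |ΔT| = 125 K
ΔA = 2αA₀ΔT = 2(2.25×10⁻⁵)(12.9)(125) = 0.0726 mm²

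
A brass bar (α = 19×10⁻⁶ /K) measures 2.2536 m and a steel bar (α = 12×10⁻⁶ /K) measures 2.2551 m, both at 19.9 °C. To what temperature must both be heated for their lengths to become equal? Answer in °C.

Equal length when α₁L₁ΔT − α₂L₂ΔT = L₂ − L₁ = 1.50×10⁻³ m
α₁L₁ = 4.28184×10⁻⁵, α₂L₂ = 2.70612×10⁻⁵ → Δ(αL) = 1.57572×10⁻⁵ m/K
ΔT = 1.50×10⁻³ / 1.57572×10⁻⁵ = 95.195 K, so T = 19.9 + 95.195 = 115.095 °C

T = 115.1 °C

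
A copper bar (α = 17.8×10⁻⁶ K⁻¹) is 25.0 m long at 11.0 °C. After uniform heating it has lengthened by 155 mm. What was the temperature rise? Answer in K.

ΔT = 348 K

ΔL = αL₀ΔT ⇒ ΔT = ΔL / (αL₀)
ΔT = 155×10⁻³ m / (17.8×10⁻⁶ × 25.0 m) = 348.31 K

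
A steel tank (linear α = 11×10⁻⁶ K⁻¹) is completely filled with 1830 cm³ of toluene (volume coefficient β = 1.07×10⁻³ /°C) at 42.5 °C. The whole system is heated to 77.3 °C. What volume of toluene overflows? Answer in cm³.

The tank also expands: β_container ≈ 3α = 3.3×10⁻⁵ /K
Net overflow = V₀(β_liq − 3α_cont)ΔT
β − 3α = 1.07×10⁻³ − 3.3×10⁻⁵ = 1.037×10⁻³ /K; ΔT = 34.8 K
ΔV = 1830 × 1.037×10⁻³ × 34.8 = 66.0 cm³

66.0 cm³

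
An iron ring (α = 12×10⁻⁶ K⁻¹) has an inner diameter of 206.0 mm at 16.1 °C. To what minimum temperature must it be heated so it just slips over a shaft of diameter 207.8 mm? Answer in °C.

T = 744 °C

Required Δd = 207.8 − 206.0 = 1.8 mm
Δd = αd₀ΔT ⇒ ΔT = Δd/(αd₀) = 1.8 / (12×10⁻⁶ × 206.0) = 728.16 K
T_min = 16.1 + 728.16 = 744.26 °C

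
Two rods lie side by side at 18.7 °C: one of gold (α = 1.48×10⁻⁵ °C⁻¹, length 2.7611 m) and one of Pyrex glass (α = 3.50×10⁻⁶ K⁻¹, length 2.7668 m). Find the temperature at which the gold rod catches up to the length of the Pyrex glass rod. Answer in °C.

T = 201.5 °C

L₁(1 + α₁ΔT) = L₂(1 + α₂ΔT) ⇒ ΔT = (L₂ − L₁)/(α₁L₁ − α₂L₂)
L₂ − L₁ = 2.7668 − 2.7611 = 5.70×10⁻³ m
α₁L₁ − α₂L₂ = 1.48×10⁻⁵×2.7611 − 3.50×10⁻⁶×2.7668 = 3.118048×10⁻⁵ m/K
ΔT = 5.70×10⁻³ / 3.118048×10⁻⁵ = 182.807 K
T = 18.7 + 182.807 = 201.507 °C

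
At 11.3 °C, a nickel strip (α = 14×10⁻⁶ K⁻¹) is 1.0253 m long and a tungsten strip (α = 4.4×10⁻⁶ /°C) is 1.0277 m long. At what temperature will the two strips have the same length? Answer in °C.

Equal length when α₁L₁ΔT − α₂L₂ΔT = L₂ − L₁ = 2.40×10⁻³ m
α₁L₁ = 1.43542×10⁻⁵, α₂L₂ = 4.52188×10⁻⁶ → Δ(αL) = 9.83232×10⁻⁶ m/K
ΔT = 2.40×10⁻³ / 9.83232×10⁻⁶ = 244.093 K, so T = 11.3 + 244.093 = 255.393 °C

T = 255.4 °C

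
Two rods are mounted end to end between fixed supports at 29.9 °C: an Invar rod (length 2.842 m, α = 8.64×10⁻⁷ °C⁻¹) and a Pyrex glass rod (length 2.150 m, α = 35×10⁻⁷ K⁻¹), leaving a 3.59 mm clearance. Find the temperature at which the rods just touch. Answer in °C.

Gap closes when ΔL₁ + ΔL₂ = 3.59 mm = 3.59×10⁻³ m
(α₁L₁ + α₂L₂)ΔT = g
α₁L₁ + α₂L₂ = 8.64×10⁻⁷×2.842 + 35×10⁻⁷×2.150 = 9.980488×10⁻⁶ m/K
ΔT = 3.59×10⁻³ / 9.980488×10⁻⁶ = 359.70 K
T = 29.9 + 359.70 = 389.60 °C

T = 390 °C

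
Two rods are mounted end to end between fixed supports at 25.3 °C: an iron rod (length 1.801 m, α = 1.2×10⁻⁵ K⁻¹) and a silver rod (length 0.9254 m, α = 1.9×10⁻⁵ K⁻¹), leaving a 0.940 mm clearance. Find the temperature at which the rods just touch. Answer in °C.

Gap closes when ΔL₁ + ΔL₂ = 0.940 mm = 9.40×10⁻⁴ m
(α₁L₁ + α₂L₂)ΔT = g
α₁L₁ + α₂L₂ = 1.2×10⁻⁵×1.801 + 1.9×10⁻⁵×0.9254 = 3.91946×10⁻⁵ m/K
ΔT = 9.40×10⁻⁴ / 3.91946×10⁻⁵ = 23.983 K
T = 25.3 + 23.983 = 49.283 °C

T = 49.3 °C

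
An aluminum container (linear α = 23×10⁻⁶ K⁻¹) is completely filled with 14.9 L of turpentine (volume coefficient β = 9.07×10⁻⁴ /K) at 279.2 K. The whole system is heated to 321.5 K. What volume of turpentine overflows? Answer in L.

0.528 L

The container also expands: β_container ≈ 3α = 6.9×10⁻⁵ /K
Net overflow = V₀(β_liq − 3α_cont)ΔT
β − 3α = 9.07×10⁻⁴ − 6.9×10⁻⁵ = 8.38×10⁻⁴ /K; ΔT = 42.3 K
ΔV = 14.9 × 8.38×10⁻⁴ × 42.3 = 0.528 L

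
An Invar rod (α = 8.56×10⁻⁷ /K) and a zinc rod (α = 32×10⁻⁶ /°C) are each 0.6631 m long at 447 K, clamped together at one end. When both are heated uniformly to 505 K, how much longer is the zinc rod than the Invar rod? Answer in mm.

1.20 mm

ΔT = 58 K
Invar: ΔL = 8.56×10⁻⁷ × 0.6631 m × 58 = 3.2922×10⁻⁵ m = 0.032922 mm
zinc: ΔL = 32×10⁻⁶ × 0.6631 m × 58 = 1.2307×10⁻³ m = 1.2307 mm
difference = 1.2307 − 0.032922 = 1.197778 mm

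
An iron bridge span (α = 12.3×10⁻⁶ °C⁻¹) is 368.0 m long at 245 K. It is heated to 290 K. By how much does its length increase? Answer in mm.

ΔL = 204 mm

|ΔT| = |290 − 245| = 45 K
ΔL = αL₀ΔT = (12.3×10⁻⁶)(368.0)(45) = 2.04×10⁻¹ m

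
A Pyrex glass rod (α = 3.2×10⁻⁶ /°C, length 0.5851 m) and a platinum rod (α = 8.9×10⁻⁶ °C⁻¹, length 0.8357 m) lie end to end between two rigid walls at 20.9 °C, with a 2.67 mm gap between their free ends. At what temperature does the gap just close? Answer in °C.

T = 308 °C

Gap closes when ΔL₁ + ΔL₂ = 2.67 mm = 2.67×10⁻³ m
(α₁L₁ + α₂L₂)ΔT = g
α₁L₁ + α₂L₂ = 3.2×10⁻⁶×0.5851 + 8.9×10⁻⁶×0.8357 = 9.31005×10⁻⁶ m/K
ΔT = 2.67×10⁻³ / 9.31005×10⁻⁶ = 286.79 K
T = 20.9 + 286.79 = 307.69 °C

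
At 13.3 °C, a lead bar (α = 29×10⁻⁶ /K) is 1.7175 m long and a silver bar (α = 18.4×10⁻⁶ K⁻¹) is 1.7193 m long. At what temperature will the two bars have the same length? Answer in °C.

T = 112.4 °C

L₁(1 + α₁ΔT) = L₂(1 + α₂ΔT) ⇒ ΔT = (L₂ − L₁)/(α₁L₁ − α₂L₂)
L₂ − L₁ = 1.7193 − 1.7175 = 1.80×10⁻³ m
α₁L₁ − α₂L₂ = 29×10⁻⁶×1.7175 − 18.4×10⁻⁶×1.7193 = 1.817238×10⁻⁵ m/K
ΔT = 1.80×10⁻³ / 1.817238×10⁻⁵ = 99.051 K
T = 13.3 + 99.051 = 112.351 °C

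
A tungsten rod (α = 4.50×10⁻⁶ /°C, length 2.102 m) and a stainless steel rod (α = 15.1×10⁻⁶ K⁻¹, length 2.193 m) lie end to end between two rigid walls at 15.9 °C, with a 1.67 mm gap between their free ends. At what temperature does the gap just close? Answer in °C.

T = 55.1 °C

Gap closes when ΔL₁ + ΔL₂ = 1.67 mm = 1.67×10⁻³ m
(α₁L₁ + α₂L₂)ΔT = g
α₁L₁ + α₂L₂ = 4.50×10⁻⁶×2.102 + 15.1×10⁻⁶×2.193 = 4.25733×10⁻⁵ m/K
ΔT = 1.67×10⁻³ / 4.25733×10⁻⁵ = 39.226 K
T = 15.9 + 39.226 = 55.126 °C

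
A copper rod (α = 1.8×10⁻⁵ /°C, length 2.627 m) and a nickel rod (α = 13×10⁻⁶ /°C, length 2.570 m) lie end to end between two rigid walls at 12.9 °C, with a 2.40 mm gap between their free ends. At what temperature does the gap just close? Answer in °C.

T = 42.6 °C

α₁L₁ = 4.7286×10⁻⁵ m/K, α₂L₂ = 3.341×10⁻⁵ m/K → total 8.0696×10⁻⁵ m/K
ΔT = g/(α₁L₁+α₂L₂) = 2.40×10⁻³ / 8.0696×10⁻⁵ = 29.741 K
T = 12.9 + 29.741 = 42.641 °C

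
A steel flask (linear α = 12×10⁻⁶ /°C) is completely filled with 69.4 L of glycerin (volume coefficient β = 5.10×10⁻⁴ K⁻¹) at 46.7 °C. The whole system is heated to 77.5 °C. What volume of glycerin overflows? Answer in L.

The flask also expands: β_container ≈ 3α = 3.6×10⁻⁵ /K
Net overflow = V₀(β_liq − 3α_cont)ΔT
β − 3α = 5.10×10⁻⁴ − 3.6×10⁻⁵ = 4.74×10⁻⁴ /K; ΔT = 30.8 K
ΔV = 69.4 × 4.74×10⁻⁴ × 30.8 = 1.01 L

1.01 L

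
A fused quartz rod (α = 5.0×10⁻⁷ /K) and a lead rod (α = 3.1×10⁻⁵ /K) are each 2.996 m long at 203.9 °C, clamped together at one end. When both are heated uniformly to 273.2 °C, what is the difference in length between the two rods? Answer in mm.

6.33 mm

ΔT = 69.3 K
fused quartz: ΔL = 5.0×10⁻⁷ × 2.996 m × 69.3 = 1.0381×10⁻⁴ m = 0.10381 mm
lead: ΔL = 3.1×10⁻⁵ × 2.996 m × 69.3 = 6.4363×10⁻³ m = 6.4363 mm
difference = 6.4363 − 0.10381 = 6.33249 mm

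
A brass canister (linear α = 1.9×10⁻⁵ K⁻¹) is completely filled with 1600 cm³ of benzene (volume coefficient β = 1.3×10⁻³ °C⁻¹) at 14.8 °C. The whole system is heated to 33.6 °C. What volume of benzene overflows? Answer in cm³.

37.4 cm³

The canister also expands: β_container ≈ 3α = 5.7×10⁻⁵ /K
Net overflow = V₀(β_liq − 3α_cont)ΔT
β − 3α = 1.30×10⁻³ − 5.7×10⁻⁵ = 1.243×10⁻³ /K; ΔT = 18.8 K
ΔV = 1600 × 1.243×10⁻³ × 18.8 = 37.4 cm³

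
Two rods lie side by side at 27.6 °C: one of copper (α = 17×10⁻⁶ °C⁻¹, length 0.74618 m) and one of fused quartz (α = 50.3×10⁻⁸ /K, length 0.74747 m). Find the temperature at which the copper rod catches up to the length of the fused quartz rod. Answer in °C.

L₁(1 + α₁ΔT) = L₂(1 + α₂ΔT) ⇒ ΔT = (L₂ − L₁)/(α₁L₁ − α₂L₂)
L₂ − L₁ = 0.74747 − 0.74618 = 1.29×10⁻³ m
α₁L₁ − α₂L₂ = 17×10⁻⁶×0.74618 − 50.3×10⁻⁸×0.74747 = 1.230908259×10⁻⁵ m/K
ΔT = 1.29×10⁻³ / 1.230908259×10⁻⁵ = 104.801 K
T = 27.6 + 104.801 = 132.401 °C

T = 132.4 °C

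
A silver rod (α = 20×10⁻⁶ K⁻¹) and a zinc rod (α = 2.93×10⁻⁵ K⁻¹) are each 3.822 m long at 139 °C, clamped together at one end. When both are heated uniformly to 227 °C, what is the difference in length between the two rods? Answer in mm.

ΔT = 88 K
silver: ΔL = 20×10⁻⁶ × 3.822 m × 88 = 6.7267×10⁻³ m = 6.7267 mm
zinc: ΔL = 2.93×10⁻⁵ × 3.822 m × 88 = 9.8546×10⁻³ m = 9.8546 mm
difference = 9.8546 − 6.7267 = 3.1279 mm

3.13 mm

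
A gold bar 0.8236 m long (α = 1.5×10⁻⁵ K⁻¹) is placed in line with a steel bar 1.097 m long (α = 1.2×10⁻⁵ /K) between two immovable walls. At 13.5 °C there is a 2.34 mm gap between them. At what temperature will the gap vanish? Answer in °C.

α₁L₁ = 1.2354×10⁻⁵ m/K, α₂L₂ = 1.3164×10⁻⁵ m/K → total 2.5518×10⁻⁵ m/K
ΔT = g/(α₁L₁+α₂L₂) = 2.34×10⁻³ / 2.5518×10⁻⁵ = 91.70 K
T = 13.5 + 91.70 = 105.20 °C

T = 105 °C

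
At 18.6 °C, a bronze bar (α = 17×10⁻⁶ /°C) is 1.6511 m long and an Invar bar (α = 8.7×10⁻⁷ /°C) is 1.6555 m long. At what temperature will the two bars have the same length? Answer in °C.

T = 183.8 °C

L₁(1 + α₁ΔT) = L₂(1 + α₂ΔT) ⇒ ΔT = (L₂ − L₁)/(α₁L₁ − α₂L₂)
L₂ − L₁ = 1.6555 − 1.6511 = 4.40×10⁻³ m
α₁L₁ − α₂L₂ = 17×10⁻⁶×1.6511 − 8.7×10⁻⁷×1.6555 = 2.6628415×10⁻⁵ m/K
ΔT = 4.40×10⁻³ / 2.6628415×10⁻⁵ = 165.237 K
T = 18.6 + 165.237 = 183.837 °C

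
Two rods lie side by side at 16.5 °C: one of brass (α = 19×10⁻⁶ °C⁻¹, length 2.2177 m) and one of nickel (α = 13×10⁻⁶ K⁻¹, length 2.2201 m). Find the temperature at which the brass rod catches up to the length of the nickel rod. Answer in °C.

T = 197.3 °C

L₁(1 + α₁ΔT) = L₂(1 + α₂ΔT) ⇒ ΔT = (L₂ − L₁)/(α₁L₁ − α₂L₂)
L₂ − L₁ = 2.2201 − 2.2177 = 2.40×10⁻³ m
α₁L₁ − α₂L₂ = 19×10⁻⁶×2.2177 − 13×10⁻⁶×2.2201 = 1.3275×10⁻⁵ m/K
ΔT = 2.40×10⁻³ / 1.3275×10⁻⁵ = 180.791 K
T = 16.5 + 180.791 = 197.291 °C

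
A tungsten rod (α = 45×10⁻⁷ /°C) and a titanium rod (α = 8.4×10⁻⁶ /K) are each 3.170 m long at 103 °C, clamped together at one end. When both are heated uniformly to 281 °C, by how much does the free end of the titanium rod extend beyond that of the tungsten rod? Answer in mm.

ΔT = 178 K
tungsten: ΔL = 45×10⁻⁷ × 3.170 m × 178 = 2.5392×10⁻³ m = 2.5392 mm
titanium: ΔL = 8.4×10⁻⁶ × 3.170 m × 178 = 4.7398×10⁻³ m = 4.7398 mm
difference = 4.7398 − 2.5392 = 2.2006 mm

2.20 mm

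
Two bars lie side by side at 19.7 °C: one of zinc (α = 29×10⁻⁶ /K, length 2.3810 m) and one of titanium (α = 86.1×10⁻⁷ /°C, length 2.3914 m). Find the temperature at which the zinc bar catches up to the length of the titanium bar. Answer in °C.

Equal length when α₁L₁ΔT − α₂L₂ΔT = L₂ − L₁ = 1.04×10⁻² m
α₁L₁ = 6.9049×10⁻⁵, α₂L₂ = 2.0589954×10⁻⁵ → Δ(αL) = 4.8459046×10⁻⁵ m/K
ΔT = 1.04×10⁻² / 4.8459046×10⁻⁵ = 214.614 K, so T = 19.7 + 214.614 = 234.314 °C

T = 234.3 °C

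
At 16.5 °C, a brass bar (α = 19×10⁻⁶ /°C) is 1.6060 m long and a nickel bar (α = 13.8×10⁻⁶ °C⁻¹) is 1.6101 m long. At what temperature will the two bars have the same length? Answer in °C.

T = 510.8 °C

Equal length when α₁L₁ΔT − α₂L₂ΔT = L₂ − L₁ = 4.10×10⁻³ m
α₁L₁ = 3.0514×10⁻⁵, α₂L₂ = 2.221938×10⁻⁵ → Δ(αL) = 8.29462×10⁻⁶ m/K
ΔT = 4.10×10⁻³ / 8.29462×10⁻⁶ = 494.296 K, so T = 16.5 + 494.296 = 510.796 °C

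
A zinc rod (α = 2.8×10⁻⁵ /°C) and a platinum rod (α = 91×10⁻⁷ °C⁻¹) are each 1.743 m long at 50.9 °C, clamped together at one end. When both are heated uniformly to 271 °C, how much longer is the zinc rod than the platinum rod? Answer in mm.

ΔT = 220.1 K
zinc: ΔL = 2.8×10⁻⁵ × 1.743 m × 220.1 = 1.0742×10⁻² m = 10.742 mm
platinum: ΔL = 91×10⁻⁷ × 1.743 m × 220.1 = 3.4911×10⁻³ m = 3.4911 mm
difference = 10.742 − 3.4911 = 7.2509 mm

7.25 mm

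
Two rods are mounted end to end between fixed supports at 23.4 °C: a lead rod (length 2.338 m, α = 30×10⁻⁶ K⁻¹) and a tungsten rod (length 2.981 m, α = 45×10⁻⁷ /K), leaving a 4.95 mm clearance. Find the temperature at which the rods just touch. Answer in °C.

α₁L₁ = 7.014×10⁻⁵ m/K, α₂L₂ = 1.34145×10⁻⁵ m/K → total 8.35545×10⁻⁵ m/K
ΔT = g/(α₁L₁+α₂L₂) = 4.95×10⁻³ / 8.35545×10⁻⁵ = 59.243 K
T = 23.4 + 59.243 = 82.643 °C

T = 82.6 °C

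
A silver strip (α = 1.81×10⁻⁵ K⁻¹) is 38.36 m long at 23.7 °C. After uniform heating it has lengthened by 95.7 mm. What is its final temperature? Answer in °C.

ΔL = αL₀ΔT ⇒ ΔT = ΔL / (αL₀)
ΔT = 95.7×10⁻³ m / (1.81×10⁻⁵ × 38.36 m) = 137.83 K
T = 23.7 + 137.83 = 161.53 °C

T = 162 °C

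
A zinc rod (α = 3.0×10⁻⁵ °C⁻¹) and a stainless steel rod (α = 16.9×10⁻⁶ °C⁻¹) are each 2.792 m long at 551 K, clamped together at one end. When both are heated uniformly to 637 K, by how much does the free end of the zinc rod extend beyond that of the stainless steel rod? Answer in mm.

3.15 mm

ΔT = 86 K
zinc: ΔL = 3.0×10⁻⁵ × 2.792 m × 86 = 7.2034×10⁻³ m = 7.2034 mm
stainless steel: ΔL = 16.9×10⁻⁶ × 2.792 m × 86 = 4.0579×10⁻³ m = 4.0579 mm
difference = 7.2034 − 4.0579 = 3.1455 mm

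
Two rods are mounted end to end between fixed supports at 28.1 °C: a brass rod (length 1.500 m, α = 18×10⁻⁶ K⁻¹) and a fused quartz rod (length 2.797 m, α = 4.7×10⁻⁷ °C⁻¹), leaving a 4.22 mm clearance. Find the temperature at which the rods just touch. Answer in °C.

Gap closes when ΔL₁ + ΔL₂ = 4.22 mm = 4.22×10⁻³ m
(α₁L₁ + α₂L₂)ΔT = g
α₁L₁ + α₂L₂ = 18×10⁻⁶×1.500 + 4.7×10⁻⁷×2.797 = 2.831459×10⁻⁵ m/K
ΔT = 4.22×10⁻³ / 2.831459×10⁻⁵ = 149.04 K
T = 28.1 + 149.04 = 177.14 °C

T = 177 °C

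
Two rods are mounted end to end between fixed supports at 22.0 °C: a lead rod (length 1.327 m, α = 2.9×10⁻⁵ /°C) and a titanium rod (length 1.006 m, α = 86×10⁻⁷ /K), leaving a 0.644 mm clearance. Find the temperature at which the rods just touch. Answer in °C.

α₁L₁ = 3.8483×10⁻⁵ m/K, α₂L₂ = 8.6516×10⁻⁶ m/K → total 4.71346×10⁻⁵ m/K
ΔT = g/(α₁L₁+α₂L₂) = 6.44×10⁻⁴ / 4.71346×10⁻⁵ = 13.663 K
T = 22.0 + 13.663 = 35.663 °C

T = 35.7 °C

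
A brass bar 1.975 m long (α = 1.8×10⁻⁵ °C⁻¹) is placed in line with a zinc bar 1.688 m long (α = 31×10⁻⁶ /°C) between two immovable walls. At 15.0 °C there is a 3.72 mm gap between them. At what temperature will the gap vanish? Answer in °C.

α₁L₁ = 3.555×10⁻⁵ m/K, α₂L₂ = 5.2328×10⁻⁵ m/K → total 8.7878×10⁻⁵ m/K
ΔT = g/(α₁L₁+α₂L₂) = 3.72×10⁻³ / 8.7878×10⁻⁵ = 42.331 K
T = 15.0 + 42.331 = 57.331 °C

T = 57.3 °C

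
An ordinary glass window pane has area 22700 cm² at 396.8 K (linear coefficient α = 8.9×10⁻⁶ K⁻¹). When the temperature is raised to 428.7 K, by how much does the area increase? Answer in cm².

Area coefficient ≈ 2α; |ΔT| = 31.9 K
ΔA = 2αA₀ΔT = 2(8.9×10⁻⁶)(22700)(31.9) = 12.9 cm²

ΔA = 12.9 cm²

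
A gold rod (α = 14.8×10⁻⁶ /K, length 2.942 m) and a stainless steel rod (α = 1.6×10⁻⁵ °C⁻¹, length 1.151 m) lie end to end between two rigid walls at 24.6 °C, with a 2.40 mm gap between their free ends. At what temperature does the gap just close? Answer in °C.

Gap closes when ΔL₁ + ΔL₂ = 2.40 mm = 2.40×10⁻³ m
(α₁L₁ + α₂L₂)ΔT = g
α₁L₁ + α₂L₂ = 14.8×10⁻⁶×2.942 + 1.6×10⁻⁵×1.151 = 6.19576×10⁻⁵ m/K
ΔT = 2.40×10⁻³ / 6.19576×10⁻⁵ = 38.736 K
T = 24.6 + 38.736 = 63.336 °C

T = 63.3 °C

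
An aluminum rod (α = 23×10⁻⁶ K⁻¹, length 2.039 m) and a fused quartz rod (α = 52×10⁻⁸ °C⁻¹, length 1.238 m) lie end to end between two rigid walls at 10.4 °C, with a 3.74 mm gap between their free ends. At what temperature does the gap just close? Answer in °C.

Gap closes when ΔL₁ + ΔL₂ = 3.74 mm = 3.74×10⁻³ m
(α₁L₁ + α₂L₂)ΔT = g
α₁L₁ + α₂L₂ = 23×10⁻⁶×2.039 + 52×10⁻⁸×1.238 = 4.754076×10⁻⁵ m/K
ΔT = 3.74×10⁻³ / 4.754076×10⁻⁵ = 78.669 K
T = 10.4 + 78.669 = 89.069 °C

T = 89.1 °C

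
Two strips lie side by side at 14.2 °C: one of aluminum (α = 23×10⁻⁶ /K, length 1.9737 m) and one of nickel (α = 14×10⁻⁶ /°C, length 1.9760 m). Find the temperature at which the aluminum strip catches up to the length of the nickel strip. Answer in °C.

T = 143.9 °C

L₁(1 + α₁ΔT) = L₂(1 + α₂ΔT) ⇒ ΔT = (L₂ − L₁)/(α₁L₁ − α₂L₂)
L₂ − L₁ = 1.9760 − 1.9737 = 2.30×10⁻³ m
α₁L₁ − α₂L₂ = 23×10⁻⁶×1.9737 − 14×10⁻⁶×1.9760 = 1.77311×10⁻⁵ m/K
ΔT = 2.30×10⁻³ / 1.77311×10⁻⁵ = 129.716 K
T = 14.2 + 129.716 = 143.916 °C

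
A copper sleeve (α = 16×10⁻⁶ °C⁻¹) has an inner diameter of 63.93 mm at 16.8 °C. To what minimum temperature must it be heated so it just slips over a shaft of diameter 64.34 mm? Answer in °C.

T = 418 °C

Required Δd = 64.34 − 63.93 = 0.41 mm
Δd = αd₀ΔT ⇒ ΔT = Δd/(αd₀) = 0.41 / (16×10⁻⁶ × 63.93) = 400.83 K
T_min = 16.8 + 400.83 = 417.63 °C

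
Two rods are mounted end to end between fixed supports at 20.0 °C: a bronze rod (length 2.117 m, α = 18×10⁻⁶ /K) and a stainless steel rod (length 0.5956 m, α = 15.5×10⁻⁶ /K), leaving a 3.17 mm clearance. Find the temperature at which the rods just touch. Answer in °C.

α₁L₁ = 3.8106×10⁻⁵ m/K, α₂L₂ = 9.2318×10⁻⁶ m/K → total 4.73378×10⁻⁵ m/K
ΔT = g/(α₁L₁+α₂L₂) = 3.17×10⁻³ / 4.73378×10⁻⁵ = 66.966 K
T = 20.0 + 66.966 = 86.966 °C

T = 87.0 °C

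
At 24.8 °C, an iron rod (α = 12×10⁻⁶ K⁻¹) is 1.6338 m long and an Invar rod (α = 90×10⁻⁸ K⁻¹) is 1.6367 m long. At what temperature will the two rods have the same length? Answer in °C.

Equal length when α₁L₁ΔT − α₂L₂ΔT = L₂ − L₁ = 2.90×10⁻³ m
α₁L₁ = 1.96056×10⁻⁵, α₂L₂ = 1.47303×10⁻⁶ → Δ(αL) = 1.813257×10⁻⁵ m/K
ΔT = 2.90×10⁻³ / 1.813257×10⁻⁵ = 159.933 K, so T = 24.8 + 159.933 = 184.733 °C

T = 184.7 °C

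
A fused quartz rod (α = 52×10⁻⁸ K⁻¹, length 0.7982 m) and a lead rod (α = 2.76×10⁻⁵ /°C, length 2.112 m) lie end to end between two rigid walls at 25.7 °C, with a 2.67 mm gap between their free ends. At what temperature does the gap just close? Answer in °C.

T = 71.2 °C

α₁L₁ = 4.15064×10⁻⁷ m/K, α₂L₂ = 5.82912×10⁻⁵ m/K → total 5.8706264×10⁻⁵ m/K
ΔT = g/(α₁L₁+α₂L₂) = 2.67×10⁻³ / 5.8706264×10⁻⁵ = 45.481 K
T = 25.7 + 45.481 = 71.181 °C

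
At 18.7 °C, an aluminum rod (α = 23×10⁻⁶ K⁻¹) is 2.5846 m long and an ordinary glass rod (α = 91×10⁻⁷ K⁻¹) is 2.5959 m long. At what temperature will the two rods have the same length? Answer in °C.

T = 334.1 °C

L₁(1 + α₁ΔT) = L₂(1 + α₂ΔT) ⇒ ΔT = (L₂ − L₁)/(α₁L₁ − α₂L₂)
L₂ − L₁ = 2.5959 − 2.5846 = 1.13×10⁻² m
α₁L₁ − α₂L₂ = 23×10⁻⁶×2.5846 − 91×10⁻⁷×2.5959 = 3.582311×10⁻⁵ m/K
ΔT = 1.13×10⁻² / 3.582311×10⁻⁵ = 315.439 K
T = 18.7 + 315.439 = 334.139 °C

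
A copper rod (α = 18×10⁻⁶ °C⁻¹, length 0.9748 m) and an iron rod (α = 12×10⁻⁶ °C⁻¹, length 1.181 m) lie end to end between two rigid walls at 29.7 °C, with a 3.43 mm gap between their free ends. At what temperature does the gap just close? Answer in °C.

T = 138 °C

Gap closes when ΔL₁ + ΔL₂ = 3.43 mm = 3.43×10⁻³ m
(α₁L₁ + α₂L₂)ΔT = g
α₁L₁ + α₂L₂ = 18×10⁻⁶×0.9748 + 12×10⁻⁶×1.181 = 3.17184×10⁻⁵ m/K
ΔT = 3.43×10⁻³ / 3.17184×10⁻⁵ = 108.14 K
T = 29.7 + 108.14 = 137.84 °C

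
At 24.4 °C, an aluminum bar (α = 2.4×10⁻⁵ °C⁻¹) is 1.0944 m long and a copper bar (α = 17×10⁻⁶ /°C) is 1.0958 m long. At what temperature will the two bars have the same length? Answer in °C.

T = 207.7 °C

L₁(1 + α₁ΔT) = L₂(1 + α₂ΔT) ⇒ ΔT = (L₂ − L₁)/(α₁L₁ − α₂L₂)
L₂ − L₁ = 1.0958 − 1.0944 = 1.40×10⁻³ m
α₁L₁ − α₂L₂ = 2.4×10⁻⁵×1.0944 − 17×10⁻⁶×1.0958 = 7.637×10⁻⁶ m/K
ΔT = 1.40×10⁻³ / 7.637×10⁻⁶ = 183.318 K
T = 24.4 + 183.318 = 207.718 °C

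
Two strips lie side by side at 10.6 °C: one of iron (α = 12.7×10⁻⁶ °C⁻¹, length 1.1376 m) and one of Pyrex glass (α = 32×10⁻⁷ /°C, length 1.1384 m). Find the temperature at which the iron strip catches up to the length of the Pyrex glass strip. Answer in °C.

T = 84.64 °C

L₁(1 + α₁ΔT) = L₂(1 + α₂ΔT) ⇒ ΔT = (L₂ − L₁)/(α₁L₁ − α₂L₂)
L₂ − L₁ = 1.1384 − 1.1376 = 8.00×10⁻⁴ m
α₁L₁ − α₂L₂ = 12.7×10⁻⁶×1.1376 − 32×10⁻⁷×1.1384 = 1.080464×10⁻⁵ m/K
ΔT = 8.00×10⁻⁴ / 1.080464×10⁻⁵ = 74.0423 K
T = 10.6 + 74.0423 = 84.6423 °C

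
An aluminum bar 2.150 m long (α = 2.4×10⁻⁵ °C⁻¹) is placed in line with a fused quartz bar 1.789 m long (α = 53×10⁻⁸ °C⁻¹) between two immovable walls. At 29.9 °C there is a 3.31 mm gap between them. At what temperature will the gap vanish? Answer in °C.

T = 92.9 °C

Gap closes when ΔL₁ + ΔL₂ = 3.31 mm = 3.31×10⁻³ m
(α₁L₁ + α₂L₂)ΔT = g
α₁L₁ + α₂L₂ = 2.4×10⁻⁵×2.150 + 53×10⁻⁸×1.789 = 5.254817×10⁻⁵ m/K
ΔT = 3.31×10⁻³ / 5.254817×10⁻⁵ = 62.990 K
T = 29.9 + 62.990 = 92.890 °C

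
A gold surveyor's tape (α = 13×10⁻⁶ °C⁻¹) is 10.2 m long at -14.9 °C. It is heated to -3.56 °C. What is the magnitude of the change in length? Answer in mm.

ΔL = 1.50 mm

|ΔT| = |-3.56 − (-14.9)| = 11.34 K
ΔL = αL₀ΔT = (13×10⁻⁶)(10.2)(11.34) = 1.50×10⁻³ m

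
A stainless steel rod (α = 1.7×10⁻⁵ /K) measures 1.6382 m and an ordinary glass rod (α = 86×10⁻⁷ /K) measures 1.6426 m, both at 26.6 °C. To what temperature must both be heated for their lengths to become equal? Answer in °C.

T = 347.2 °C

Equal length when α₁L₁ΔT − α₂L₂ΔT = L₂ − L₁ = 4.40×10⁻³ m
α₁L₁ = 2.78494×10⁻⁵, α₂L₂ = 1.412636×10⁻⁵ → Δ(αL) = 1.372304×10⁻⁵ m/K
ΔT = 4.40×10⁻³ / 1.372304×10⁻⁵ = 320.629 K, so T = 26.6 + 320.629 = 347.229 °C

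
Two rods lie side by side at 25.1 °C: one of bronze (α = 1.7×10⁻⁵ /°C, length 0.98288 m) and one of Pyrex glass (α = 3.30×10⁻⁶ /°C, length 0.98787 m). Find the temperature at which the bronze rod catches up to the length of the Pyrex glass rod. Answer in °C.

T = 396.1 °C

Equal length when α₁L₁ΔT − α₂L₂ΔT = L₂ − L₁ = 4.99×10⁻³ m
α₁L₁ = 1.670896×10⁻⁵, α₂L₂ = 3.259971×10⁻⁶ → Δ(αL) = 1.3448989×10⁻⁵ m/K
ΔT = 4.99×10⁻³ / 1.3448989×10⁻⁵ = 371.032 K, so T = 25.1 + 371.032 = 396.132 °C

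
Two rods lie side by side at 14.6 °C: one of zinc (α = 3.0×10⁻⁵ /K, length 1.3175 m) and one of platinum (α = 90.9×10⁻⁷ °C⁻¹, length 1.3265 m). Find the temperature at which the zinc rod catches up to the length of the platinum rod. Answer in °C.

L₁(1 + α₁ΔT) = L₂(1 + α₂ΔT) ⇒ ΔT = (L₂ − L₁)/(α₁L₁ − α₂L₂)
L₂ − L₁ = 1.3265 − 1.3175 = 9.00×10⁻³ m
α₁L₁ − α₂L₂ = 3.0×10⁻⁵×1.3175 − 90.9×10⁻⁷×1.3265 = 2.7467115×10⁻⁵ m/K
ΔT = 9.00×10⁻³ / 2.7467115×10⁻⁵ = 327.665 K
T = 14.6 + 327.665 = 342.265 °C

T = 342.3 °C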